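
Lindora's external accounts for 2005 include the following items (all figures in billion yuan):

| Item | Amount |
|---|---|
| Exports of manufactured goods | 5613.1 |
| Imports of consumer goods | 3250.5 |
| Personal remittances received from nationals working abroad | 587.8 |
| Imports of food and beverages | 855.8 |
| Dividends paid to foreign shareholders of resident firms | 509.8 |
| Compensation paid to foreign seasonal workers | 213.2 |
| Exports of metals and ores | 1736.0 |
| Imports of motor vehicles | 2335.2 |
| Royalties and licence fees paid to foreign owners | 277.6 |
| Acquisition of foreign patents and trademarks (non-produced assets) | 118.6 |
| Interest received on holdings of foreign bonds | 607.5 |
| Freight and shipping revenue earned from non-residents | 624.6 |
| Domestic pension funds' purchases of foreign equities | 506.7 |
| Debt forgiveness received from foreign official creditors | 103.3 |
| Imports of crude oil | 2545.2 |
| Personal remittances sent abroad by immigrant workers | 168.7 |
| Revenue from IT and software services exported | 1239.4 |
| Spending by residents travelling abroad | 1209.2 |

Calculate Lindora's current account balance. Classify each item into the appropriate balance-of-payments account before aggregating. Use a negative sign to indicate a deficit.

Goods: -855.8 + 5613.1 - 2335.2 - 3250.5 - 2545.2 + 1736.0 = -1637.6
Services: 624.6 - 277.6 - 1209.2 + 1239.4 = 377.2
Primary income: -213.2 + 607.5 - 509.8 = -115.5
Secondary income: 587.8 - 168.7 = 419.1
Current account = (-1637.6) + 377.2 + (-115.5) + 419.1 = -956.8
(Excluded from the current account — capital account: acquisition of foreign patents and trademarks (non-produced assets) 118.6, debt forgiveness received from foreign official creditors 103.3; financial account: domestic pension funds' purchases of foreign equities 506.7.)

-956.8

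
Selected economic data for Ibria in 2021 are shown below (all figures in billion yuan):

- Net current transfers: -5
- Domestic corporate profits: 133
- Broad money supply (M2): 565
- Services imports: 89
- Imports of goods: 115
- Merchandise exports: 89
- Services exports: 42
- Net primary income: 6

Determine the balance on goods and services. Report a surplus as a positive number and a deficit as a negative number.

-73

Goods balance = 89 - 115 = -26
Services balance = 42 - 89 = -47
Trade balance (goods + services) = -26 + (-47) = -73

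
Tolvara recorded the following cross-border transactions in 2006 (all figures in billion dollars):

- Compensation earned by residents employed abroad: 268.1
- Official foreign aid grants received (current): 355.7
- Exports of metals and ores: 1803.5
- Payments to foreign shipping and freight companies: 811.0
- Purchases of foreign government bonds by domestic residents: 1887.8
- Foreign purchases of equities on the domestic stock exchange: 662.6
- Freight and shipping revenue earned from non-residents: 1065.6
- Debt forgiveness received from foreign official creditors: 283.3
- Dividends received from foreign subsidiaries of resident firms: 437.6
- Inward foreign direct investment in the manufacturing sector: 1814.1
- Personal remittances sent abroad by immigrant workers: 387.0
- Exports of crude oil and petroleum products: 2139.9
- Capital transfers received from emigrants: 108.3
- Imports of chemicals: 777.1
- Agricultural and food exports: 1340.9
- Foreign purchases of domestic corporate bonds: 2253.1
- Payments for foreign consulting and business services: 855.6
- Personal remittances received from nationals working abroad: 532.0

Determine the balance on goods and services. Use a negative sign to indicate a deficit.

Goods: 2139.9 - 777.1 + 1803.5 + 1340.9 = 4507.2
Services: 1065.6 - 855.6 - 811.0 = -601.0
Trade balance = 4507.2 + (-601.0) = 3906.2
(Excluded from the trade balance — primary income: compensation earned by residents employed abroad 268.1, dividends received from foreign subsidiaries of resident firms 437.6; secondary income: official foreign aid grants received (current) 355.7, personal remittances sent abroad by immigrant workers 387.0, personal remittances received from nationals working abroad 532.0; financial account: purchases of foreign government bonds by domestic residents 1887.8, foreign purchases of equities on the domestic stock exchange 662.6, inward foreign direct investment in the manufacturing sector 1814.1, foreign purchases of domestic corporate bonds 2253.1; capital account: debt forgiveness received from foreign official creditors 283.3, capital transfers received from emigrants 108.3.)

3906.2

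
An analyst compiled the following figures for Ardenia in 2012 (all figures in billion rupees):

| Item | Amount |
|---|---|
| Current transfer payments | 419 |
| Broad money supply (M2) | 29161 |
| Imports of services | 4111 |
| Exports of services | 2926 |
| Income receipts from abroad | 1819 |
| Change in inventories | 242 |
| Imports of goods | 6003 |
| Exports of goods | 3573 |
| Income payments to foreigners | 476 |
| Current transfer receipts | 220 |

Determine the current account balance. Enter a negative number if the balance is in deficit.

Goods balance = 3573 - 6003 = -2430
Services balance = 2926 - 4111 = -1185
Trade balance (goods + services) = -2430 + (-1185) = -3615
Net primary income = 1819 - 476 = 1343
Net secondary income = 220 - 419 = -199
Current account = -3615 + 1343 + (-199) = -2471

-2471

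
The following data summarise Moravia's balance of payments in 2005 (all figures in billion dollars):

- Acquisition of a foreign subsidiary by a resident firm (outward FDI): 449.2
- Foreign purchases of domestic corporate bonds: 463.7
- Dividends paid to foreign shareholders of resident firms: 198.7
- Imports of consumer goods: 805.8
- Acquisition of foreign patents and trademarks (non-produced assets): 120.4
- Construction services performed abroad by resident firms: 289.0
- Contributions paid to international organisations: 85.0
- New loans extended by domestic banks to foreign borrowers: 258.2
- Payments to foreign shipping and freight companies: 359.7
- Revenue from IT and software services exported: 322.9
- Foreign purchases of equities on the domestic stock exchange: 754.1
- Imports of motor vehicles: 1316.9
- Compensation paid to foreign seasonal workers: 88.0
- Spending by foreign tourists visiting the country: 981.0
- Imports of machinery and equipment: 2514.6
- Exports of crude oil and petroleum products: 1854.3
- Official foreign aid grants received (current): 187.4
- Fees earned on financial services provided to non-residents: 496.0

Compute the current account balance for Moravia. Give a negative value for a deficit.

-1238.1

Goods: -805.8 - 1316.9 + 1854.3 - 2514.6 = -2783.0
Services: -359.7 + 496.0 + 322.9 + 981.0 + 289.0 = 1729.2
Primary income: -88.0 - 198.7 = -286.7
Secondary income: -85.0 + 187.4 = 102.4
Current account = (-2783.0) + 1729.2 + (-286.7) + 102.4 = -1238.1
(Excluded from the current account — financial account: acquisition of a foreign subsidiary by a resident firm (outward FDI) 449.2, foreign purchases of domestic corporate bonds 463.7, new loans extended by domestic banks to foreign borrowers 258.2, foreign purchases of equities on the domestic stock exchange 754.1; capital account: acquisition of foreign patents and trademarks (non-produced assets) 120.4.)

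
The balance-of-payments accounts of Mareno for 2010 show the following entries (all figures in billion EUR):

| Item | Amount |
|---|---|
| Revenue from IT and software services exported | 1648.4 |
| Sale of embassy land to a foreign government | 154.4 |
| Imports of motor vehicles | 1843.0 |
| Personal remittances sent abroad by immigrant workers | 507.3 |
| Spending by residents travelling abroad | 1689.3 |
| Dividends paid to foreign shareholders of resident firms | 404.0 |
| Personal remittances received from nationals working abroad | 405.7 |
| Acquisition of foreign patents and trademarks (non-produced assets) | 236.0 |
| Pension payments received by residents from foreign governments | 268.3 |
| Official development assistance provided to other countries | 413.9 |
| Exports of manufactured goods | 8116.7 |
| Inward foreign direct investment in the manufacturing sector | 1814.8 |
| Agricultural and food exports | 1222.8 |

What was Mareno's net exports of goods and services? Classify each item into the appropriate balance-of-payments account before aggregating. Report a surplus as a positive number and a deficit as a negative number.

Goods: 8116.7 - 1843.0 + 1222.8 = 7496.5
Services: -1689.3 + 1648.4 = -40.9
Trade balance = 7496.5 + (-40.9) = 7455.6
(Excluded from the trade balance — capital account: sale of embassy land to a foreign government 154.4, acquisition of foreign patents and trademarks (non-produced assets) 236.0; secondary income: personal remittances sent abroad by immigrant workers 507.3, personal remittances received from nationals working abroad 405.7, pension payments received by residents from foreign governments 268.3, official development assistance provided to other countries 413.9; primary income: dividends paid to foreign shareholders of resident firms 404.0; financial account: inward foreign direct investment in the manufacturing sector 1814.8.)

7455.6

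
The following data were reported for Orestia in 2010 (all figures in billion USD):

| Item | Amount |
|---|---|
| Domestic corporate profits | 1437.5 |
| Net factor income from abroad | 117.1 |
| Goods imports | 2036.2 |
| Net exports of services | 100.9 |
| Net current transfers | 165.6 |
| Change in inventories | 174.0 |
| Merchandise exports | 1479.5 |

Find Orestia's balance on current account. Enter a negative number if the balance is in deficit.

Goods balance = 1479.5 - 2036.2 = -556.7
Services balance = 100.9
Trade balance (goods + services) = -556.7 + 100.9 = -455.8
Net primary income = 117.1
Net secondary income = 165.6
Current account = -455.8 + 117.1 + 165.6 = -173.1

-173.1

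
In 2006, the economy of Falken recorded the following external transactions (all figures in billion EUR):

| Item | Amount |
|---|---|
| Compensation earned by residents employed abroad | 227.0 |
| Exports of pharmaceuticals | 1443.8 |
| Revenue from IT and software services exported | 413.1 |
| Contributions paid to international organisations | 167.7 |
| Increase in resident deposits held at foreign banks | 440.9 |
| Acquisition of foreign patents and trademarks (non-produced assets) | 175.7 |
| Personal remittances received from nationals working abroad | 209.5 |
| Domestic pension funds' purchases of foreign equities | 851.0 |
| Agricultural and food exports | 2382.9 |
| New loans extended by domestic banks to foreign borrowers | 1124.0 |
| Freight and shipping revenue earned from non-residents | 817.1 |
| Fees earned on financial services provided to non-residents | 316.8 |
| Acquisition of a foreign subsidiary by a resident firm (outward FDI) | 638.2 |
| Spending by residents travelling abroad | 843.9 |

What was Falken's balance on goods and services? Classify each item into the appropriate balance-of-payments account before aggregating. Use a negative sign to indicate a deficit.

Goods: 2382.9 + 1443.8 = 3826.7
Services: 817.1 + 316.8 + 413.1 - 843.9 = 703.1
Trade balance = 3826.7 + 703.1 = 4529.8
(Excluded from the trade balance — primary income: compensation earned by residents employed abroad 227.0; secondary income: contributions paid to international organisations 167.7, personal remittances received from nationals working abroad 209.5; financial account: increase in resident deposits held at foreign banks 440.9, domestic pension funds' purchases of foreign equities 851.0, new loans extended by domestic banks to foreign borrowers 1124.0, acquisition of a foreign subsidiary by a resident firm (outward FDI) 638.2; capital account: acquisition of foreign patents and trademarks (non-produced assets) 175.7.)

4529.8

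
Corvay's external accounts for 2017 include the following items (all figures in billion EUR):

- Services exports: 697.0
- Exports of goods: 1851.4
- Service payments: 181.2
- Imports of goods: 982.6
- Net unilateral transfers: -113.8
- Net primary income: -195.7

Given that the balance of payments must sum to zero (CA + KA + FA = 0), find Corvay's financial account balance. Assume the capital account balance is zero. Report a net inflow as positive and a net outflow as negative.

-1075.1

Goods balance = 1851.4 - 982.6 = 868.8
Services balance = 697.0 - 181.2 = 515.8
Trade balance (goods + services) = 868.8 + 515.8 = 1384.6
Net primary income = -195.7
Net secondary income = -113.8
Current account = 1384.6 + (-195.7) + (-113.8) = 1075.1
Financial account = -(1075.1) = -1075.1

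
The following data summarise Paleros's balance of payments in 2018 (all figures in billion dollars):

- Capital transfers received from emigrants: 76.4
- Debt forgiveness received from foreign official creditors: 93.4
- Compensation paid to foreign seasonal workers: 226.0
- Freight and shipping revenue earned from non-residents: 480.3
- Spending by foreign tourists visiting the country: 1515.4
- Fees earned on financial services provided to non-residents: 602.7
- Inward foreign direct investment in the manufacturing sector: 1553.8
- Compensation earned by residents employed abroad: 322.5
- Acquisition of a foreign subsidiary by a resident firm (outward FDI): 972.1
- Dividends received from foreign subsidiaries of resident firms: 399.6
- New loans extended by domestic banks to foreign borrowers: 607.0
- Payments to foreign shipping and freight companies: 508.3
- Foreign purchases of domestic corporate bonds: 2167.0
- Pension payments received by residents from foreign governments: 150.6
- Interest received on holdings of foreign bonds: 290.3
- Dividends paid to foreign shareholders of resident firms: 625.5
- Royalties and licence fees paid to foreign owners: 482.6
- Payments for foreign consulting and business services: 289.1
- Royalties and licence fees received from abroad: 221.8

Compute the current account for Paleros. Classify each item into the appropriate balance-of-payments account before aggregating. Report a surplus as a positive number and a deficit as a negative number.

Services: -482.6 - 508.3 + 221.8 + 1515.4 - 289.1 + 602.7 + 480.3 = 1540.2
Primary income: 290.3 - 226.0 - 625.5 + 399.6 + 322.5 = 160.9
Secondary income: 150.6
Current account = 1540.2 + 160.9 + 150.6 = 1851.7
(Excluded from the current account — capital account: capital transfers received from emigrants 76.4, debt forgiveness received from foreign official creditors 93.4; financial account: inward foreign direct investment in the manufacturing sector 1553.8, acquisition of a foreign subsidiary by a resident firm (outward FDI) 972.1, new loans extended by domestic banks to foreign borrowers 607.0, foreign purchases of domestic corporate bonds 2167.0.)

1851.7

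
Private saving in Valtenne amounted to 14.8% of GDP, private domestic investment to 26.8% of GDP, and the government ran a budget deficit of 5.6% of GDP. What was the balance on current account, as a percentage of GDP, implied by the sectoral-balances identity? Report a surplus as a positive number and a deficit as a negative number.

By the sectoral-balances identity, CA = (S_private - I) + (T - G).
Private balance = 14.8 - 26.8 = -12.0
Government balance (T - G) = -5.6
CA = -12.0 + (-5.6) = -17.6

-17.6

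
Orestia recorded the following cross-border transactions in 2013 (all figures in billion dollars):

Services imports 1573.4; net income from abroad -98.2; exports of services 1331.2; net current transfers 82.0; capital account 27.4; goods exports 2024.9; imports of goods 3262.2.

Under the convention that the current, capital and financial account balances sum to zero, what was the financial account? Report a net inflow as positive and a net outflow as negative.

1468.3

Goods balance = 2024.9 - 3262.2 = -1237.3
Services balance = 1331.2 - 1573.4 = -242.2
Trade balance (goods + services) = -1237.3 + (-242.2) = -1479.5
Net primary income = -98.2
Net secondary income = 82.0
Current account = -1479.5 + (-98.2) + 82.0 = -1495.7
Financial account = -(-1495.7 + 27.4) = 1468.3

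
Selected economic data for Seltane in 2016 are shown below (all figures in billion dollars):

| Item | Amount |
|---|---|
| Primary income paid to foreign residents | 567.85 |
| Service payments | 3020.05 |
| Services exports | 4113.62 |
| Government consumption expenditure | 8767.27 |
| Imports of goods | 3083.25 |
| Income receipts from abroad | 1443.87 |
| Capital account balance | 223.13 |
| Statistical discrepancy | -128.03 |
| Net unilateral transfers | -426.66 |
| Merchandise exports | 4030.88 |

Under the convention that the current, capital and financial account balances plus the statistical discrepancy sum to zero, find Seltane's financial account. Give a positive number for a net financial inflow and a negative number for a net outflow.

-2585.66

Goods balance = 4030.88 - 3083.25 = 947.63
Services balance = 4113.62 - 3020.05 = 1093.57
Trade balance (goods + services) = 947.63 + 1093.57 = 2041.20
Net primary income = 1443.87 - 567.85 = 876.02
Net secondary income = -426.66
Current account = 2041.20 + 876.02 + (-426.66) = 2490.56
Financial account = -(2490.56 + 223.13 + (-128.03)) = -2585.66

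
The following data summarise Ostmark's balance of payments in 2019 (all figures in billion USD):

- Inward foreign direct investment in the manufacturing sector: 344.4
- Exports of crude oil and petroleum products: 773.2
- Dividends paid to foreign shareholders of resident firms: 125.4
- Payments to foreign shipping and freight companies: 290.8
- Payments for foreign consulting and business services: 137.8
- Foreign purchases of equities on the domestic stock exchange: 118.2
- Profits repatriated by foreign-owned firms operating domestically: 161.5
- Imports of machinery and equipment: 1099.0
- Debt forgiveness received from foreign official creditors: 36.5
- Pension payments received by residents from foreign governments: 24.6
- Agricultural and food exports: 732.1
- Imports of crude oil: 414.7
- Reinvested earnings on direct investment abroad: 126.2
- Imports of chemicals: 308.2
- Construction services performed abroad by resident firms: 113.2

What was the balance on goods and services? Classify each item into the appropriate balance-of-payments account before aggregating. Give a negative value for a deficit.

Goods: -1099.0 - 308.2 + 732.1 + 773.2 - 414.7 = -316.6
Services: -290.8 + 113.2 - 137.8 = -315.4
Trade balance = -316.6 + (-315.4) = -632.0
(Excluded from the trade balance — financial account: inward foreign direct investment in the manufacturing sector 344.4, foreign purchases of equities on the domestic stock exchange 118.2; primary income: dividends paid to foreign shareholders of resident firms 125.4, profits repatriated by foreign-owned firms operating domestically 161.5, reinvested earnings on direct investment abroad 126.2; capital account: debt forgiveness received from foreign official creditors 36.5; secondary income: pension payments received by residents from foreign governments 24.6.)

-632.0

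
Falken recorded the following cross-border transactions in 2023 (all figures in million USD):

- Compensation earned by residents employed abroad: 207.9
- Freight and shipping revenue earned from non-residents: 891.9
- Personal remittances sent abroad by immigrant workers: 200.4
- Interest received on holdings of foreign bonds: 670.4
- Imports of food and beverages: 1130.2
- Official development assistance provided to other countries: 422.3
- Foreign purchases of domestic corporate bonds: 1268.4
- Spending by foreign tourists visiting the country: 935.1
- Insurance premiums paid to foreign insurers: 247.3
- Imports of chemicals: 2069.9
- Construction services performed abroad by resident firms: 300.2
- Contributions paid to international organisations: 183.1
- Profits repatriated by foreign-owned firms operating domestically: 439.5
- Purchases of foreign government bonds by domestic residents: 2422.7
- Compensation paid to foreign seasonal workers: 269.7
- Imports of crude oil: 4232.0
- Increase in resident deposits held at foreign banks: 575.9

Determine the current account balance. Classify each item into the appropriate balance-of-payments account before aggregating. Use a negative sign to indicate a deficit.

-6188.9

Goods: -2069.9 - 1130.2 - 4232.0 = -7432.1
Services: -247.3 + 891.9 + 300.2 + 935.1 = 1879.9
Primary income: 207.9 + 670.4 - 439.5 - 269.7 = 169.1
Secondary income: -183.1 - 200.4 - 422.3 = -805.8
Current account = (-7432.1) + 1879.9 + 169.1 + (-805.8) = -6188.9
(Excluded from the current account — financial account: foreign purchases of domestic corporate bonds 1268.4, purchases of foreign government bonds by domestic residents 2422.7, increase in resident deposits held at foreign banks 575.9.)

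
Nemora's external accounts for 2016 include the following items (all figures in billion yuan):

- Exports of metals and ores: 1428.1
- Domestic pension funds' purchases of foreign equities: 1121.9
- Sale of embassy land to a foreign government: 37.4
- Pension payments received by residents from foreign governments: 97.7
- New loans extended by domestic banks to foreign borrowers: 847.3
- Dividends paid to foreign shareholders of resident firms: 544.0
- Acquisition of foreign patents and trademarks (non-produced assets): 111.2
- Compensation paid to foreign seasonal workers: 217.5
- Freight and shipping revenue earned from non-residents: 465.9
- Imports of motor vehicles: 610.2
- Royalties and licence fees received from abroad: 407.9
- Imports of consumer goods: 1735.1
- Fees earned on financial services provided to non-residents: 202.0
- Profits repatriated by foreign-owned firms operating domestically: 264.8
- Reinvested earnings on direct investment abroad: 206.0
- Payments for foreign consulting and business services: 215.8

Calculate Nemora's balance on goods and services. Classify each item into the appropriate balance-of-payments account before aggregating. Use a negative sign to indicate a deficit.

-57.2

Goods: -1735.1 - 610.2 + 1428.1 = -917.2
Services: 465.9 - 215.8 + 407.9 + 202.0 = 860.0
Trade balance = -917.2 + 860.0 = -57.2
(Excluded from the trade balance — financial account: domestic pension funds' purchases of foreign equities 1121.9, new loans extended by domestic banks to foreign borrowers 847.3; capital account: sale of embassy land to a foreign government 37.4, acquisition of foreign patents and trademarks (non-produced assets) 111.2; secondary income: pension payments received by residents from foreign governments 97.7; primary income: dividends paid to foreign shareholders of resident firms 544.0, compensation paid to foreign seasonal workers 217.5, profits repatriated by foreign-owned firms operating domestically 264.8, reinvested earnings on direct investment abroad 206.0.)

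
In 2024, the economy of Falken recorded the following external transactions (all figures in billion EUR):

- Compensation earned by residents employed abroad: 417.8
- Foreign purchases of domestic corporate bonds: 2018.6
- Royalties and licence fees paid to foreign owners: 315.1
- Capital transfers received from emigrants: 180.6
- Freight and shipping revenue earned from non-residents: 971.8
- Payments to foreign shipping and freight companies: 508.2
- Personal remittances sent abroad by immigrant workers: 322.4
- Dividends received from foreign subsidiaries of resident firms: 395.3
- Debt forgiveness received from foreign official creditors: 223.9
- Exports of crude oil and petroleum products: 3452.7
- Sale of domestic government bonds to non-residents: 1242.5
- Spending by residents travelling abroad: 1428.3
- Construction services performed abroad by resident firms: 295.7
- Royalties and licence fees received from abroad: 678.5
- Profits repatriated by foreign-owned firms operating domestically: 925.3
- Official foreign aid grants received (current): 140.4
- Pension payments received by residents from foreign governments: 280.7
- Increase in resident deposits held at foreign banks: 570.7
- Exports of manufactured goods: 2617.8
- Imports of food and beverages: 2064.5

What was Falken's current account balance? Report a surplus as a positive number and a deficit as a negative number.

3686.9

Goods: 3452.7 - 2064.5 + 2617.8 = 4006.0
Services: -508.2 - 315.1 - 1428.3 + 678.5 + 971.8 + 295.7 = -305.6
Primary income: -925.3 + 417.8 + 395.3 = -112.2
Secondary income: 280.7 - 322.4 + 140.4 = 98.7
Current account = 4006.0 + (-305.6) + (-112.2) + 98.7 = 3686.9
(Excluded from the current account — financial account: foreign purchases of domestic corporate bonds 2018.6, sale of domestic government bonds to non-residents 1242.5, increase in resident deposits held at foreign banks 570.7; capital account: capital transfers received from emigrants 180.6, debt forgiveness received from foreign official creditors 223.9.)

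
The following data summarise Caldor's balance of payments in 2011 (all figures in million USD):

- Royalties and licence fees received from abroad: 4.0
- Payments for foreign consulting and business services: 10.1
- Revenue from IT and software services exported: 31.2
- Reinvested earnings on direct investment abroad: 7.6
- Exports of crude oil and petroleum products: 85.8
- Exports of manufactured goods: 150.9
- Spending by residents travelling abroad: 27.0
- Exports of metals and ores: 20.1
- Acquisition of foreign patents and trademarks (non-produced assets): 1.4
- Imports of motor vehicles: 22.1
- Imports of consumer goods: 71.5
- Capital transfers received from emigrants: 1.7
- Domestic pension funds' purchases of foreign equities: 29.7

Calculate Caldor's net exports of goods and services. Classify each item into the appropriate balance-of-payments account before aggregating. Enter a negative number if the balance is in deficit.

161.3

Goods: 85.8 - 71.5 - 22.1 + 150.9 + 20.1 = 163.2
Services: -27.0 + 4.0 + 31.2 - 10.1 = -1.9
Trade balance = 163.2 + (-1.9) = 161.3
(Excluded from the trade balance — primary income: reinvested earnings on direct investment abroad 7.6; capital account: acquisition of foreign patents and trademarks (non-produced assets) 1.4, capital transfers received from emigrants 1.7; financial account: domestic pension funds' purchases of foreign equities 29.7.)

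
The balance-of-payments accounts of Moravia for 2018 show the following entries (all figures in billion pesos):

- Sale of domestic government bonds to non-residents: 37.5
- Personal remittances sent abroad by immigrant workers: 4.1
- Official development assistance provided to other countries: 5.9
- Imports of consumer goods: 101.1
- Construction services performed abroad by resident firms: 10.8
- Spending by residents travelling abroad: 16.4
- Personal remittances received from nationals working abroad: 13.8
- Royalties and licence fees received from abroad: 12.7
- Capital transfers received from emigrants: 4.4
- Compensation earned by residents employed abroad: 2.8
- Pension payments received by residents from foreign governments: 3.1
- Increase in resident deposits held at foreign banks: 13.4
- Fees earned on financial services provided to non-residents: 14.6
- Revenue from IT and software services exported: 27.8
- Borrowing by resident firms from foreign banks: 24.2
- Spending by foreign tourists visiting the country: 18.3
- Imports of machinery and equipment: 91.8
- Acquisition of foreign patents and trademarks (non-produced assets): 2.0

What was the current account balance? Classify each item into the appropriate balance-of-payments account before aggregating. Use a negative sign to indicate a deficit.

-115.4

Goods: -91.8 - 101.1 = -192.9
Services: 12.7 + 10.8 + 14.6 + 27.8 - 16.4 + 18.3 = 67.8
Primary income: 2.8
Secondary income: 3.1 - 4.1 + 13.8 - 5.9 = 6.9
Current account = (-192.9) + 67.8 + 2.8 + 6.9 = -115.4
(Excluded from the current account — financial account: sale of domestic government bonds to non-residents 37.5, increase in resident deposits held at foreign banks 13.4, borrowing by resident firms from foreign banks 24.2; capital account: capital transfers received from emigrants 4.4, acquisition of foreign patents and trademarks (non-produced assets) 2.0.)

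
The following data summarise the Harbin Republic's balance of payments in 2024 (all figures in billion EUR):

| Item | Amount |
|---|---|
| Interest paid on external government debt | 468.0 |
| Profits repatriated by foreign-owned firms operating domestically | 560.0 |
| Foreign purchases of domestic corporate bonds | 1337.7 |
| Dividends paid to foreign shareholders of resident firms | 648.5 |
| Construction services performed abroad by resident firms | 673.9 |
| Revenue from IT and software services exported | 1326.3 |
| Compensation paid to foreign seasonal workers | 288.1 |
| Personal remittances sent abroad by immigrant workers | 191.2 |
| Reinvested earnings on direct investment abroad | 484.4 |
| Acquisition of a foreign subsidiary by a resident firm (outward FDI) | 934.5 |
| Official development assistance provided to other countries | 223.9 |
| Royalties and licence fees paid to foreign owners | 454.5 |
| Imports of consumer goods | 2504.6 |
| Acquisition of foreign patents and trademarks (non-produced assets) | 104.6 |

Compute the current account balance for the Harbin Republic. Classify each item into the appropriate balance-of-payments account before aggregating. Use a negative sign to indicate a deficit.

-2854.2

Goods: -2504.6
Services: 673.9 + 1326.3 - 454.5 = 1545.7
Primary income: -560.0 - 648.5 - 288.1 - 468.0 + 484.4 = -1480.2
Secondary income: -223.9 - 191.2 = -415.1
Current account = (-2504.6) + 1545.7 + (-1480.2) + (-415.1) = -2854.2
(Excluded from the current account — financial account: foreign purchases of domestic corporate bonds 1337.7, acquisition of a foreign subsidiary by a resident firm (outward FDI) 934.5; capital account: acquisition of foreign patents and trademarks (non-produced assets) 104.6.)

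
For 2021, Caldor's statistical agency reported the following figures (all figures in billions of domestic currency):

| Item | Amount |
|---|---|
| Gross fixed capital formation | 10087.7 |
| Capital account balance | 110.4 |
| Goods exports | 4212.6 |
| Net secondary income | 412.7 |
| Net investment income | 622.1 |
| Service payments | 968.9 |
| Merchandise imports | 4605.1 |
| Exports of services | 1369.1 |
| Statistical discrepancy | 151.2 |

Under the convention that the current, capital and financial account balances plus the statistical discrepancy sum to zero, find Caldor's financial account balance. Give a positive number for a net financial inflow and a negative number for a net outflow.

Goods balance = 4212.6 - 4605.1 = -392.5
Services balance = 1369.1 - 968.9 = 400.2
Trade balance (goods + services) = -392.5 + 400.2 = 7.7
Net primary income = 622.1
Net secondary income = 412.7
Current account = 7.7 + 622.1 + 412.7 = 1042.5
Financial account = -(1042.5 + 110.4 + 151.2) = -1304.1

-1304.1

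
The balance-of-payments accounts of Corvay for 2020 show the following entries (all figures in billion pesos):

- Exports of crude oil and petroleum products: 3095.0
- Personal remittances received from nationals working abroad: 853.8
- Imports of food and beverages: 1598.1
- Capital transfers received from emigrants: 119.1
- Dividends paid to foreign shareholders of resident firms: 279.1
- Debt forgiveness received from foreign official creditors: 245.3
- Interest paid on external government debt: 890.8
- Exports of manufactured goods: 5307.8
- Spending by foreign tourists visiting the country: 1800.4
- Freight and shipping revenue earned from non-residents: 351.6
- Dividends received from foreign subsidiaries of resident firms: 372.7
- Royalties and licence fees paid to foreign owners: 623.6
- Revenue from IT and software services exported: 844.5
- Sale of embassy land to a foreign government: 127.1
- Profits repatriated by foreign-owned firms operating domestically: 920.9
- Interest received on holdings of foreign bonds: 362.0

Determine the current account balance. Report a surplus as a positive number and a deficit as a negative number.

8675.3

Goods: 5307.8 + 3095.0 - 1598.1 = 6804.7
Services: -623.6 + 1800.4 + 844.5 + 351.6 = 2372.9
Primary income: -920.9 - 279.1 + 372.7 - 890.8 + 362.0 = -1356.1
Secondary income: 853.8
Current account = 6804.7 + 2372.9 + (-1356.1) + 853.8 = 8675.3
(Excluded from the current account — capital account: capital transfers received from emigrants 119.1, debt forgiveness received from foreign official creditors 245.3, sale of embassy land to a foreign government 127.1.)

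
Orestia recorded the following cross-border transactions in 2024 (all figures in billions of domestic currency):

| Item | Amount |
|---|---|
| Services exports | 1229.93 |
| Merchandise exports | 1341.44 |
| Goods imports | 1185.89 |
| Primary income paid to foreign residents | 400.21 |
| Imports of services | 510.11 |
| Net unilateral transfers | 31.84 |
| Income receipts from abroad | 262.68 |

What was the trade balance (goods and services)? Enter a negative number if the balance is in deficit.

875.37

Goods balance = 1341.44 - 1185.89 = 155.55
Services balance = 1229.93 - 510.11 = 719.82
Trade balance (goods + services) = 155.55 + 719.82 = 875.37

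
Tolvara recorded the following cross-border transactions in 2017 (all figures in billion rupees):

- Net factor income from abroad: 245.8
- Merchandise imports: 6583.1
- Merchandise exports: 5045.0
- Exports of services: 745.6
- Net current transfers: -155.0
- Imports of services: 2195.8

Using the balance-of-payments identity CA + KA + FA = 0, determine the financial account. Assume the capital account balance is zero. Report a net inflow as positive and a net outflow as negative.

2897.5

Goods balance = 5045.0 - 6583.1 = -1538.1
Services balance = 745.6 - 2195.8 = -1450.2
Trade balance (goods + services) = -1538.1 + (-1450.2) = -2988.3
Net primary income = 245.8
Net secondary income = -155.0
Current account = -2988.3 + 245.8 + (-155.0) = -2897.5
Financial account = -(-2897.5) = 2897.5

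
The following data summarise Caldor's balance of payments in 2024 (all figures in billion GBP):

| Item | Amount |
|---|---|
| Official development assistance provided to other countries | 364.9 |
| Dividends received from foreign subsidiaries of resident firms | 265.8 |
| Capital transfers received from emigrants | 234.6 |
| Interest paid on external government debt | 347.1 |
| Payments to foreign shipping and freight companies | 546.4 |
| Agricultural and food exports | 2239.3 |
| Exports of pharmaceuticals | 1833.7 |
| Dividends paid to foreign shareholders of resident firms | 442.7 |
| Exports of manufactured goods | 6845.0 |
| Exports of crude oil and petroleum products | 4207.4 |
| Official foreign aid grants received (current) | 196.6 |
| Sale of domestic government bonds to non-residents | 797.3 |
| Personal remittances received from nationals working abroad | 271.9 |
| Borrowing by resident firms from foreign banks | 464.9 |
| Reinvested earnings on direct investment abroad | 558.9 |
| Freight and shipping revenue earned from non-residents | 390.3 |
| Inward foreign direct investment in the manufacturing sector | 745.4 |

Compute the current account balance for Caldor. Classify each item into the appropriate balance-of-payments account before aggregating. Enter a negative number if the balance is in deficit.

Goods: 4207.4 + 2239.3 + 1833.7 + 6845.0 = 15125.4
Services: 390.3 - 546.4 = -156.1
Primary income: 265.8 - 347.1 + 558.9 - 442.7 = 34.9
Secondary income: 196.6 + 271.9 - 364.9 = 103.6
Current account = 15125.4 + (-156.1) + 34.9 + 103.6 = 15107.8
(Excluded from the current account — capital account: capital transfers received from emigrants 234.6; financial account: sale of domestic government bonds to non-residents 797.3, borrowing by resident firms from foreign banks 464.9, inward foreign direct investment in the manufacturing sector 745.4.)

15107.8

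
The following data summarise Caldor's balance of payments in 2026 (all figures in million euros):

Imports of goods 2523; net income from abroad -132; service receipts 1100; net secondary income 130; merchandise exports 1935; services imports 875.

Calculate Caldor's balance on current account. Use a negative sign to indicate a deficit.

-365

Goods balance = 1935 - 2523 = -588
Services balance = 1100 - 875 = 225
Trade balance (goods + services) = -588 + 225 = -363
Net primary income = -132
Net secondary income = 130
Current account = -363 + (-132) + 130 = -365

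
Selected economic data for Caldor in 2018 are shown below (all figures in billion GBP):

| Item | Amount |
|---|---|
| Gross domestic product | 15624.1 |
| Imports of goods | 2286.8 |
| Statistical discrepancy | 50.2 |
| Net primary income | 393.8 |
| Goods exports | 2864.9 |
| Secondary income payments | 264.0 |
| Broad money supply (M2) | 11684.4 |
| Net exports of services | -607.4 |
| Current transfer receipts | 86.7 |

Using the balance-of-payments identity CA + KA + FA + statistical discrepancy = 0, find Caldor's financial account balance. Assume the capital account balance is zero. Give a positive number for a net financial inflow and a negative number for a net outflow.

Goods balance = 2864.9 - 2286.8 = 578.1
Services balance = -607.4
Trade balance (goods + services) = 578.1 + (-607.4) = -29.3
Net primary income = 393.8
Net secondary income = 86.7 - 264.0 = -177.3
Current account = -29.3 + 393.8 + (-177.3) = 187.2
Financial account = -(187.2 + 50.2) = -237.4

-237.4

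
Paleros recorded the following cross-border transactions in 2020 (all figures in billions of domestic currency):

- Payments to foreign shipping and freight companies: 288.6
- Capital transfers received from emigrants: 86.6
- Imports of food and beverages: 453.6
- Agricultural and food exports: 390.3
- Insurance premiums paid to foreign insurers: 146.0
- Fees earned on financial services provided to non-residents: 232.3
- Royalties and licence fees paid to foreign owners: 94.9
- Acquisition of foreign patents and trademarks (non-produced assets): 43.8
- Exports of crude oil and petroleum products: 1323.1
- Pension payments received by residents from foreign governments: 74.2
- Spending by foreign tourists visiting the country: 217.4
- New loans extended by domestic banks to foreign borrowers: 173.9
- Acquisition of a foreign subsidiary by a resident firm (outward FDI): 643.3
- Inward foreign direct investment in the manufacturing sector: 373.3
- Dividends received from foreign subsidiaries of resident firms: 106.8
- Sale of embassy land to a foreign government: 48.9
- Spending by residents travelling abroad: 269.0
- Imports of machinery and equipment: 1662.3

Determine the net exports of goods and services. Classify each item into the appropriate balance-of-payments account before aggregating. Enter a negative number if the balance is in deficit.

-751.3

Goods: 1323.1 + 390.3 - 1662.3 - 453.6 = -402.5
Services: -146.0 - 269.0 + 217.4 - 94.9 - 288.6 + 232.3 = -348.8
Trade balance = -402.5 + (-348.8) = -751.3
(Excluded from the trade balance — capital account: capital transfers received from emigrants 86.6, acquisition of foreign patents and trademarks (non-produced assets) 43.8, sale of embassy land to a foreign government 48.9; secondary income: pension payments received by residents from foreign governments 74.2; financial account: new loans extended by domestic banks to foreign borrowers 173.9, acquisition of a foreign subsidiary by a resident firm (outward FDI) 643.3, inward foreign direct investment in the manufacturing sector 373.3; primary income: dividends received from foreign subsidiaries of resident firms 106.8.)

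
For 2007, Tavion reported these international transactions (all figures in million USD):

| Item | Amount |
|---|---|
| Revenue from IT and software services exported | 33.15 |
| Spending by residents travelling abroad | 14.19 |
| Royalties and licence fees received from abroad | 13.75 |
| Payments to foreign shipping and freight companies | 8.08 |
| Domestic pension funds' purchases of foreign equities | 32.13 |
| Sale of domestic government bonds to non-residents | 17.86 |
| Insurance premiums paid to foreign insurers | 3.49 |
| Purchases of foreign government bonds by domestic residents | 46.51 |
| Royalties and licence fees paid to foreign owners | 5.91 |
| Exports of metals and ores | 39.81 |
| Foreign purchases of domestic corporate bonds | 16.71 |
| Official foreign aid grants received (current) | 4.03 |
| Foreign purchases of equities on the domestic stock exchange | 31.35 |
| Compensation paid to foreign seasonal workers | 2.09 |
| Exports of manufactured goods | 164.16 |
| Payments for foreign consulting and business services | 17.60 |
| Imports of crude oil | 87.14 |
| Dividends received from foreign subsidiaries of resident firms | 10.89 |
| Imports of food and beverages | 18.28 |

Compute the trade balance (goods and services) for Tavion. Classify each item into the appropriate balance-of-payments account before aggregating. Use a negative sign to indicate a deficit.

Goods: -87.14 - 18.28 + 164.16 + 39.81 = 98.55
Services: 33.15 - 14.19 - 3.49 - 17.60 + 13.75 - 8.08 - 5.91 = -2.37
Trade balance = 98.55 + (-2.37) = 96.18
(Excluded from the trade balance — financial account: domestic pension funds' purchases of foreign equities 32.13, sale of domestic government bonds to non-residents 17.86, purchases of foreign government bonds by domestic residents 46.51, foreign purchases of domestic corporate bonds 16.71, foreign purchases of equities on the domestic stock exchange 31.35; secondary income: official foreign aid grants received (current) 4.03; primary income: compensation paid to foreign seasonal workers 2.09, dividends received from foreign subsidiaries of resident firms 10.89.)

96.18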